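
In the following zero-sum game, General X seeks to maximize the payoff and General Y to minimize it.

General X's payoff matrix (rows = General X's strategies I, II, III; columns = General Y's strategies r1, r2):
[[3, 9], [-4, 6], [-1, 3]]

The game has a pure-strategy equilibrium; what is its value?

3

Row minima: 3, -4, -1 → General X's maximin is 3.
Column maxima: 3, 9 → General Y's minimax is 3.
They coincide at (I, r1), so the value is 3.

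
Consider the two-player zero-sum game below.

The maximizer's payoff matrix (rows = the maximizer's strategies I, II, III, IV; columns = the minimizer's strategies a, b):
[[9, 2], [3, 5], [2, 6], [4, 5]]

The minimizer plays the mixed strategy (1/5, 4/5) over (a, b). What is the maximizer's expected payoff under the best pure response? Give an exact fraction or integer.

26/5

I: (9)·(1/5) + (2)·(4/5) = 17/5.
II: (3)·(1/5) + (5)·(4/5) = 23/5.
III: (2)·(1/5) + (6)·(4/5) = 26/5.
IV: (4)·(1/5) + (5)·(4/5) = 24/5.
The best pure response is III with expected payoff 26/5.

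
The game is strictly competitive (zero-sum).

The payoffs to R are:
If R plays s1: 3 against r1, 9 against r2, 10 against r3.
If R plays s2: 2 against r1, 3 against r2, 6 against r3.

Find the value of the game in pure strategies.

Row minima: 3, 2 → R's maximin is 3.
Column maxima: 3, 9, 10 → C's minimax is 3.
They coincide at (s1, r1), so the value is 3.

3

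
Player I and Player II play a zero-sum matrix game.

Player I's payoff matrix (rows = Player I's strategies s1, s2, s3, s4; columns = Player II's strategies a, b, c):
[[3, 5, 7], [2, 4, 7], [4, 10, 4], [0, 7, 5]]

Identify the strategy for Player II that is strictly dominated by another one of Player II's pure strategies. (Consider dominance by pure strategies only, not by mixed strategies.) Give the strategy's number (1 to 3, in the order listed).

Player II prefers columns that give Player I less. Compare b with a: 3 < 5, 2 < 4, 4 < 10, 0 < 7.
So a strictly dominates b for Player II; b is strictly dominated.

2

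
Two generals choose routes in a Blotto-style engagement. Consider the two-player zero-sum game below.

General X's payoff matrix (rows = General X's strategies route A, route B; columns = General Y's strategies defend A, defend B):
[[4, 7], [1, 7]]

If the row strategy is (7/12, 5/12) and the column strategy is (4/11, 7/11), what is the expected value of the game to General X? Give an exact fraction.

Against (4/11, 7/11), each row's expected payoff is route A: 65/11; route B: 53/11.
Taking the (7/12, 5/12)-weighted average: (7/12)·(65/11) + (5/12)·(53/11) = 60/11.

60/11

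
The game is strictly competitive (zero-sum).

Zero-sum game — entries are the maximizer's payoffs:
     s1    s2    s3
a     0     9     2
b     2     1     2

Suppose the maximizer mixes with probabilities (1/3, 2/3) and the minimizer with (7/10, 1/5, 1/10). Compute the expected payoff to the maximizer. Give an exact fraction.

Against (7/10, 1/5, 1/10), each row's expected payoff is a: 2; b: 9/5.
Taking the (1/3, 2/3)-weighted average: (1/3)·(2) + (2/3)·(9/5) = 28/15.

28/15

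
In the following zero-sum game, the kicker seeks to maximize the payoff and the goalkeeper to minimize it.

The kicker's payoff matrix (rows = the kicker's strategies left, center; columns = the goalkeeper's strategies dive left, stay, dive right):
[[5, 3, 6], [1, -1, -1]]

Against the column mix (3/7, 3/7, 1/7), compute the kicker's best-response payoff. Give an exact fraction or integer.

30/7

left: (5)·(3/7) + (3)·(3/7) + (6)·(1/7) = 30/7.
center: (1)·(3/7) + (-1)·(3/7) + (-1)·(1/7) = -1/7.
The best pure response is left with expected payoff 30/7.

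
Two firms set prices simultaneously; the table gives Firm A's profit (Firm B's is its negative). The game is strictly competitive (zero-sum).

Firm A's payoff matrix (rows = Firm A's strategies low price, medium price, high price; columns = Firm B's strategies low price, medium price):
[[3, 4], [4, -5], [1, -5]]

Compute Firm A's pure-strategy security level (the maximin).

The worst-case payoff for each row is low price: 3, medium price: -5, high price: -5.
The best of these is 3.

3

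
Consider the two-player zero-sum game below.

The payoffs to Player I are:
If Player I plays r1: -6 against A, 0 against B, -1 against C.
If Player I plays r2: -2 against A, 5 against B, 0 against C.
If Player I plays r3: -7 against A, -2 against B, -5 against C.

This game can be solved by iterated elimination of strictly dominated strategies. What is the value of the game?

Row r1 is strictly dominated by row r2 (-2>-6, 5>0, 0>-1); eliminate r1.
Column C is strictly dominated by A for Player II (-2<0, -7<-5); eliminate C.
Column B is strictly dominated by A for Player II (-2<5, -7<-2); eliminate B.
Row r3 is strictly dominated by row r2 (-2>-7); eliminate r3.
Only (r2, A) remains, with payoff -2.

-2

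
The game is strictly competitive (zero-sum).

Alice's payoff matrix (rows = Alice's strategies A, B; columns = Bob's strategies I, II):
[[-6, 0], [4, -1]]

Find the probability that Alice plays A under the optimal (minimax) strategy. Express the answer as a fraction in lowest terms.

5/11

Row minima are -6 and -1, so Alice's maximin is -1; column maxima are 4 and 0, so Bob's minimax is 0. These differ, so the equilibrium is in mixed strategies.
Let Alice play A with probability p. Bob is indifferent when −6p + 4(1−p) = −(1−p), giving p = 5/11.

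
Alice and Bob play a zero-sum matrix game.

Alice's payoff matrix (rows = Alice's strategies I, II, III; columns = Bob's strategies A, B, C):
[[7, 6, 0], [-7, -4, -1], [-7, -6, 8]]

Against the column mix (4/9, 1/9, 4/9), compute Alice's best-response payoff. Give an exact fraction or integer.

I: (7)·(4/9) + (6)·(1/9) + (0)·(4/9) = 34/9.
II: (-7)·(4/9) + (-4)·(1/9) + (-1)·(4/9) = -4.
III: (-7)·(4/9) + (-6)·(1/9) + (8)·(4/9) = -2/9.
The best pure response is I with expected payoff 34/9.

34/9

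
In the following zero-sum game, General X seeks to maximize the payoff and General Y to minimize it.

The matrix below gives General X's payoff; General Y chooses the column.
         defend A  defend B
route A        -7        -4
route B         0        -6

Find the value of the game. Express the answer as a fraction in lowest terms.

Row minima are -7 and -6, so General X's maximin is -6; column maxima are 0 and -4, so General Y's minimax is -4. These differ, so the equilibrium is in mixed strategies.
Let General X play route A with probability p. General Y is indifferent when −7p = −4p − 6(1−p), giving p = 2/3.
Let General Y play defend A with probability q. General X is indifferent when −7q − 4(1−q) = −6(1−q), giving q = 2/9.
The value is -7·(2/9) + (-4)·(7/9) = -14/3.

-14/3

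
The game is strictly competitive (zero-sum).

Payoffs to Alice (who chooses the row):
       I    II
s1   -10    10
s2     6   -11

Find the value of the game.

-50/37

Row minima are -10 and -11, so Alice's maximin is -10; column maxima are 6 and 10, so Bob's minimax is 6. These differ, so the equilibrium is in mixed strategies.
Let Alice play s1 with probability p. Bob is indifferent when −10p + 6(1−p) = 10p − 11(1−p), giving p = 17/37.
Let Bob play I with probability q. Alice is indifferent when −10q + 10(1−q) = 6q − 11(1−q), giving q = 21/37.
The value is -10·(21/37) + (10)·(16/37) = -50/37.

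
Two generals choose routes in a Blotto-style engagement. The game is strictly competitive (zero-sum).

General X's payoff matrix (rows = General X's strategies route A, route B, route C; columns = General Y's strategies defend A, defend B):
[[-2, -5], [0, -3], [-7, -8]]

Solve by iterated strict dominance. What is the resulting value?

Row route A is strictly dominated by row route B (0>-2, -3>-5); eliminate route A.
Column defend A is strictly dominated by defend B for General Y (-3<0, -8<-7); eliminate defend A.
Row route C is strictly dominated by row route B (-3>-8); eliminate route C.
Only (route B, defend B) remains, with payoff -3.

-3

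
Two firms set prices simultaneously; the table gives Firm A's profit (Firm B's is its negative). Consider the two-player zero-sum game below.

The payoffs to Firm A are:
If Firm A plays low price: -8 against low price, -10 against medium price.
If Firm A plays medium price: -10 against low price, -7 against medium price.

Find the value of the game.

-44/5

Row minima are -10 and -10, so Firm A's maximin is -10; column maxima are -8 and -7, so Firm B's minimax is -8. These differ, so the equilibrium is in mixed strategies.
Let Firm A play low price with probability p. Firm B is indifferent when −8p − 10(1−p) = −10p − 7(1−p), giving p = 3/5.
Let Firm B play low price with probability q. Firm A is indifferent when −8q − 10(1−q) = −10q − 7(1−q), giving q = 3/5.
The value is -8·(3/5) + (-10)·(2/5) = -44/5.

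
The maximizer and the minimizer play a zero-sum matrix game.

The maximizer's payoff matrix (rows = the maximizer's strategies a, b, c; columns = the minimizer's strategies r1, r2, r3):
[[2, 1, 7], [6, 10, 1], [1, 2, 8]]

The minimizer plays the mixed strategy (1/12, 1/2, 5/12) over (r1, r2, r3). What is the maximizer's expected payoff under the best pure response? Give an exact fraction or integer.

71/12

a: (2)·(1/12) + (1)·(1/2) + (7)·(5/12) = 43/12.
b: (6)·(1/12) + (10)·(1/2) + (1)·(5/12) = 71/12.
c: (1)·(1/12) + (2)·(1/2) + (8)·(5/12) = 53/12.
The best pure response is b with expected payoff 71/12.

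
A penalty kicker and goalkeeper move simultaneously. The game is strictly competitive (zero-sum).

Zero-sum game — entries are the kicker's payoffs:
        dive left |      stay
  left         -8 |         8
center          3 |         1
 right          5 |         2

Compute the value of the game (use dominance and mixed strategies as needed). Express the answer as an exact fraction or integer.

Row center is strictly dominated by row right, so the kicker never plays it.
The remaining 2×2 game on (left, right) × (dive left, stay) has no saddle point. Let the kicker play left with probability p; indifference gives −8p + 5(1−p) = 8p + 2(1−p), so p = 3/19.
Similarly the goalkeeper's optimal q on dive left is 6/19, and the value is -8·(6/19) + (8)·(13/19) = 56/19.

56/19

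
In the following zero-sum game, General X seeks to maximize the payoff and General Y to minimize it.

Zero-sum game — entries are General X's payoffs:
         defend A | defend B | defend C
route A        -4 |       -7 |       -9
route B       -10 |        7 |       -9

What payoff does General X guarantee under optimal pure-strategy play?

-9

Row minima: -9, -10 → General X's maximin is -9.
Column maxima: -4, 7, -9 → General Y's minimax is -9.
They coincide at (route A, defend C), so the value is -9.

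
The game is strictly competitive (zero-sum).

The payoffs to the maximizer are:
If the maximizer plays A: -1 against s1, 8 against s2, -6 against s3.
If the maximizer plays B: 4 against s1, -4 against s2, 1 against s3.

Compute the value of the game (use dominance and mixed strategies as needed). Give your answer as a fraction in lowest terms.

Column s1 is strictly dominated by s3 for the minimizer (it gives the maximizer more in every row).
The remaining 2×2 game on (A, B) × (s2, s3) has no saddle point. Let the maximizer play A with probability p; indifference gives 8p − 4(1−p) = −6p + (1−p), so p = 5/19.
Similarly the minimizer's optimal q on s2 is 7/19, and the value is 8·(7/19) + (-6)·(12/19) = -16/19.

-16/19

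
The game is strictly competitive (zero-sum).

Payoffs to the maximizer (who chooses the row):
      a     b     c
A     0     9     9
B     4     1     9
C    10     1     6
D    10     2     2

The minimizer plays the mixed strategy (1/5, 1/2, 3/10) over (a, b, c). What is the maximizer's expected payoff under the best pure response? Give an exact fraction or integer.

A: (0)·(1/5) + (9)·(1/2) + (9)·(3/10) = 36/5.
B: (4)·(1/5) + (1)·(1/2) + (9)·(3/10) = 4.
C: (10)·(1/5) + (1)·(1/2) + (6)·(3/10) = 43/10.
D: (10)·(1/5) + (2)·(1/2) + (2)·(3/10) = 18/5.
The best pure response is A with expected payoff 36/5.

36/5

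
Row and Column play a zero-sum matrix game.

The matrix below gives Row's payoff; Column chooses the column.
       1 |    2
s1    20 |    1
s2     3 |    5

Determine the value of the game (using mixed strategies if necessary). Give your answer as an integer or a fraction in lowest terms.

Row minima are 1 and 3, so Row's maximin is 3; column maxima are 20 and 5, so Column's minimax is 5. These differ, so the equilibrium is in mixed strategies.
Let Row play s1 with probability p. Column is indifferent when 20p + 3(1−p) = p + 5(1−p), giving p = 2/21.
Let Column play 1 with probability q. Row is indifferent when 20q + (1−q) = 3q + 5(1−q), giving q = 4/21.
The value is 20·(4/21) + (1)·(17/21) = 97/21.

97/21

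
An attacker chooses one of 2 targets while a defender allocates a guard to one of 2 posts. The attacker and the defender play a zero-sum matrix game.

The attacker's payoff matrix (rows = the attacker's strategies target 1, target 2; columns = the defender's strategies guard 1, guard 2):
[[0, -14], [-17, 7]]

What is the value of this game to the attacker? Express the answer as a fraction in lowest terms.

Row minima are -14 and -17, so the attacker's maximin is -14; column maxima are 0 and 7, so the defender's minimax is 0. These differ, so the equilibrium is in mixed strategies.
Let the attacker play target 1 with probability p. The defender is indifferent when −17(1−p) = −14p + 7(1−p), giving p = 12/19.
Let the defender play guard 1 with probability q. The attacker is indifferent when −14(1−q) = −17q + 7(1−q), giving q = 21/38.
The value is 0·(21/38) + (-14)·(17/38) = -119/19.

-119/19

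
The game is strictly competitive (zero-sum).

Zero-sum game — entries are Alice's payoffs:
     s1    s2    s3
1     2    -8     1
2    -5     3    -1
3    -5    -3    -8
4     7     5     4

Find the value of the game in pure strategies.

4

Row minima: -8, -5, -8, 4 → Alice's maximin is 4.
Column maxima: 7, 5, 4 → Bob's minimax is 4.
They coincide at (4, s3), so the value is 4.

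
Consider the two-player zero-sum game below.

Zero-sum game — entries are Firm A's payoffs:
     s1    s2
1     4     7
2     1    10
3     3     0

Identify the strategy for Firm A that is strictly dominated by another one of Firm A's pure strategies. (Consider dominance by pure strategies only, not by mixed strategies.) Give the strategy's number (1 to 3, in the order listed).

Compare 3 with 1: 4 > 3, 7 > 0.
So 1 strictly dominates 3 for Firm A; 3 is strictly dominated.

3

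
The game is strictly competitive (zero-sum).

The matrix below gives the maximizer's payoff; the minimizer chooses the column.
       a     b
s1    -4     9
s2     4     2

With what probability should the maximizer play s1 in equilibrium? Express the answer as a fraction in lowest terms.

Row minima are -4 and 2, so the maximizer's maximin is 2; column maxima are 4 and 9, so the minimizer's minimax is 4. These differ, so the equilibrium is in mixed strategies.
Let the maximizer play s1 with probability p. The minimizer is indifferent when −4p + 4(1−p) = 9p + 2(1−p), giving p = 2/15.

2/15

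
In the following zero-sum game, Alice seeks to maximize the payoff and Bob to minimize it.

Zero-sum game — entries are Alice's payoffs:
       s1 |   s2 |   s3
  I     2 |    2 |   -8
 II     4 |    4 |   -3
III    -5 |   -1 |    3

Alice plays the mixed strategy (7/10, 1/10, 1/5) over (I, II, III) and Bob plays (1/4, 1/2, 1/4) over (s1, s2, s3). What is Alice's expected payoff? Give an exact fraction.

-13/40

Against (1/4, 1/2, 1/4), each row's expected payoff is I: -1/2; II: 9/4; III: -1.
Taking the (7/10, 1/10, 1/5)-weighted average: (7/10)·(-1/2) + (1/10)·(9/4) + (1/5)·(-1) = -13/40.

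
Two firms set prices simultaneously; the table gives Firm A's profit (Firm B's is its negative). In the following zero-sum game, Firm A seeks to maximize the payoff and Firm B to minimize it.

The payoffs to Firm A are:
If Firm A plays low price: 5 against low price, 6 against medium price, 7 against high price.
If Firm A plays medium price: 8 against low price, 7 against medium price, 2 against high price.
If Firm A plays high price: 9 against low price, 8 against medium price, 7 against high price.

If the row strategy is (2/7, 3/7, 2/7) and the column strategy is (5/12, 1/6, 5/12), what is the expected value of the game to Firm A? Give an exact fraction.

44/7

Against (5/12, 1/6, 5/12), each row's expected payoff is low price: 6; medium price: 16/3; high price: 8.
Taking the (2/7, 3/7, 2/7)-weighted average: (2/7)·(6) + (3/7)·(16/3) + (2/7)·(8) = 44/7.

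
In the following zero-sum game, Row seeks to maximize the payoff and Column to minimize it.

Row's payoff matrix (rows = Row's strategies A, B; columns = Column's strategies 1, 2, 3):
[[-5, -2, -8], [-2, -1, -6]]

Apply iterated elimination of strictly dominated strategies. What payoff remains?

-6

Column 1 is strictly dominated by 3 for Column (-8<-5, -6<-2); eliminate 1.
Row A is strictly dominated by row B (-1>-2, -6>-8); eliminate A.
Column 2 is strictly dominated by 3 for Column (-6<-1); eliminate 2.
Only (B, 3) remains, with payoff -6.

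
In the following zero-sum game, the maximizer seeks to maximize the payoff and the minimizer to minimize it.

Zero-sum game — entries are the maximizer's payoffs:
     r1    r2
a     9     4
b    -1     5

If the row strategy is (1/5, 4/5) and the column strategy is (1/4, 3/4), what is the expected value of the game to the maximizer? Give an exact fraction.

Against (1/4, 3/4), each row's expected payoff is a: 21/4; b: 7/2.
Taking the (1/5, 4/5)-weighted average: (1/5)·(21/4) + (4/5)·(7/2) = 77/20.

77/20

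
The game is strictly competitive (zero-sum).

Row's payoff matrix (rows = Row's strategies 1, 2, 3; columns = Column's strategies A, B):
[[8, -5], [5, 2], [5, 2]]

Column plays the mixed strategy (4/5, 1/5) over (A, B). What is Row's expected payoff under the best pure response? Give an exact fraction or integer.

1: (8)·(4/5) + (-5)·(1/5) = 27/5.
2: (5)·(4/5) + (2)·(1/5) = 22/5.
3: (5)·(4/5) + (2)·(1/5) = 22/5.
The best pure response is 1 with expected payoff 27/5.

27/5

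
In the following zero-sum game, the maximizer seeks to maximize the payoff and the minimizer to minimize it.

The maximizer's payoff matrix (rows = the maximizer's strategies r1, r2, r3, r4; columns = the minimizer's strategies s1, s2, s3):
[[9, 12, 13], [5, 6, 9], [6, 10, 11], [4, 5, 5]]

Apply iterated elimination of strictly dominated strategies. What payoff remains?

9

Row r2 is strictly dominated by row r1 (9>5, 12>6, 13>9); eliminate r2.
Column s2 is strictly dominated by s1 for the minimizer (9<12, 6<10, 4<5); eliminate s2.
Row r3 is strictly dominated by row r1 (9>6, 13>11); eliminate r3.
Row r4 is strictly dominated by row r1 (9>4, 13>5); eliminate r4.
Column s3 is strictly dominated by s1 for the minimizer (9<13); eliminate s3.
Only (r1, s1) remains, with payoff 9.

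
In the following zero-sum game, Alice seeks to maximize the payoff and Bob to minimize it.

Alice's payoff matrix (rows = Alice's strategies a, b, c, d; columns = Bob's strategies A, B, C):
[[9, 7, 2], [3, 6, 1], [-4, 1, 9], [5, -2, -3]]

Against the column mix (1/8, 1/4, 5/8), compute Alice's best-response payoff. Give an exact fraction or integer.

43/8

a: (9)·(1/8) + (7)·(1/4) + (2)·(5/8) = 33/8.
b: (3)·(1/8) + (6)·(1/4) + (1)·(5/8) = 5/2.
c: (-4)·(1/8) + (1)·(1/4) + (9)·(5/8) = 43/8.
d: (5)·(1/8) + (-2)·(1/4) + (-3)·(5/8) = -7/4.
The best pure response is c with expected payoff 43/8.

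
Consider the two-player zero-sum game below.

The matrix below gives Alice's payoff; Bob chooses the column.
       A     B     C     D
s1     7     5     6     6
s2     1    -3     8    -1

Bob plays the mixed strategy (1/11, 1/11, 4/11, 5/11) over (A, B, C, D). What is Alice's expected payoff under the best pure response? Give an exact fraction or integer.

s1: (7)·(1/11) + (5)·(1/11) + (6)·(4/11) + (6)·(5/11) = 6.
s2: (1)·(1/11) + (-3)·(1/11) + (8)·(4/11) + (-1)·(5/11) = 25/11.
The best pure response is s1 with expected payoff 6.

6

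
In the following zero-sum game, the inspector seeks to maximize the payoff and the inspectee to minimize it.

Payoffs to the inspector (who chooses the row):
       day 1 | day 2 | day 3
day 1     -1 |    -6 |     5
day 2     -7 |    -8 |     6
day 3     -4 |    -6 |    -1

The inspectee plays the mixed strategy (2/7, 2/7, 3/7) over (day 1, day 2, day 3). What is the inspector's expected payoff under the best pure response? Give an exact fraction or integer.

1/7

day 1: (-1)·(2/7) + (-6)·(2/7) + (5)·(3/7) = 1/7.
day 2: (-7)·(2/7) + (-8)·(2/7) + (6)·(3/7) = -12/7.
day 3: (-4)·(2/7) + (-6)·(2/7) + (-1)·(3/7) = -23/7.
The best pure response is day 1 with expected payoff 1/7.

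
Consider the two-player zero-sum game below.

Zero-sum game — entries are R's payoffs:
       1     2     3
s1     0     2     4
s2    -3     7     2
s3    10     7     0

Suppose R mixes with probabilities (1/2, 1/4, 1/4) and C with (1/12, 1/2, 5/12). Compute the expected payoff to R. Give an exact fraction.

55/16

Against (1/12, 1/2, 5/12), each row's expected payoff is s1: 8/3; s2: 49/12; s3: 13/3.
Taking the (1/2, 1/4, 1/4)-weighted average: (1/2)·(8/3) + (1/4)·(49/12) + (1/4)·(13/3) = 55/16.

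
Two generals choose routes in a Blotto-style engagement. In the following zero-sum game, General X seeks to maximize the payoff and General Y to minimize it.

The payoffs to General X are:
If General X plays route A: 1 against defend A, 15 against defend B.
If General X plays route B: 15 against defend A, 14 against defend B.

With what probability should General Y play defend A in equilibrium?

1/15

Row minima are 1 and 14, so General X's maximin is 14; column maxima are 15 and 15, so General Y's minimax is 15. These differ, so the equilibrium is in mixed strategies.
Let General Y play defend A with probability q. General X is indifferent when q + 15(1−q) = 15q + 14(1−q), giving q = 1/15.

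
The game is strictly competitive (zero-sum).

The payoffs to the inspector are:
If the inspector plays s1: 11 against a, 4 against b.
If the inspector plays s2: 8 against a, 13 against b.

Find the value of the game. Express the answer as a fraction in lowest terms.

37/4

Row minima are 4 and 8, so the inspector's maximin is 8; column maxima are 11 and 13, so the inspectee's minimax is 11. These differ, so the equilibrium is in mixed strategies.
Let the inspector play s1 with probability p. The inspectee is indifferent when 11p + 8(1−p) = 4p + 13(1−p), giving p = 5/12.
Let the inspectee play a with probability q. The inspector is indifferent when 11q + 4(1−q) = 8q + 13(1−q), giving q = 3/4.
The value is 11·(3/4) + (4)·(1/4) = 37/4.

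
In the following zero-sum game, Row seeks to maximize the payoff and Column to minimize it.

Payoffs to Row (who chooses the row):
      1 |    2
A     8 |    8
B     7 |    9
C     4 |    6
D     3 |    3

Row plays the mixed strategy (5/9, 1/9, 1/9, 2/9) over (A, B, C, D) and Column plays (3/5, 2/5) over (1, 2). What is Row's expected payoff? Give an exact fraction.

293/45

Against (3/5, 2/5), each row's expected payoff is A: 8; B: 39/5; C: 24/5; D: 3.
Taking the (5/9, 1/9, 1/9, 2/9)-weighted average: (5/9)·(8) + (1/9)·(39/5) + (1/9)·(24/5) + (2/9)·(3) = 293/45.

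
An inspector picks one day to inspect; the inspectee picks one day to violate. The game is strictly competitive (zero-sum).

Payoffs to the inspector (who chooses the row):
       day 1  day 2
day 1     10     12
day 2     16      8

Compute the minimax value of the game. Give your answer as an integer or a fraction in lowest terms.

56/5

Row minima are 10 and 8, so the inspector's maximin is 10; column maxima are 16 and 12, so the inspectee's minimax is 12. These differ, so the equilibrium is in mixed strategies.
Let the inspector play day 1 with probability p. The inspectee is indifferent when 10p + 16(1−p) = 12p + 8(1−p), giving p = 4/5.
Let the inspectee play day 1 with probability q. The inspector is indifferent when 10q + 12(1−q) = 16q + 8(1−q), giving q = 2/5.
The value is 10·(2/5) + (12)·(3/5) = 56/5.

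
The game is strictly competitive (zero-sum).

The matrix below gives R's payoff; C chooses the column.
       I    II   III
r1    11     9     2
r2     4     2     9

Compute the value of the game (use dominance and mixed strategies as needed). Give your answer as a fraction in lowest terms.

Column I is strictly dominated by II for C (it gives R more in every row).
The remaining 2×2 game on (r1, r2) × (II, III) has no saddle point. Let R play r1 with probability p; indifference gives 9p + 2(1−p) = 2p + 9(1−p), so p = 1/2.
Similarly C's optimal q on II is 1/2, and the value is 9·(1/2) + (2)·(1/2) = 11/2.

11/2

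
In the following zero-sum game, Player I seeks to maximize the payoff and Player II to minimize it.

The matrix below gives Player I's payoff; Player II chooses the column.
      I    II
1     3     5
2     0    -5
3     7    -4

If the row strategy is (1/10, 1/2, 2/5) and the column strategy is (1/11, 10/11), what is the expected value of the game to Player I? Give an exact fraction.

Against (1/11, 10/11), each row's expected payoff is 1: 53/11; 2: -50/11; 3: -3.
Taking the (1/10, 1/2, 2/5)-weighted average: (1/10)·(53/11) + (1/2)·(-50/11) + (2/5)·(-3) = -329/110.

-329/110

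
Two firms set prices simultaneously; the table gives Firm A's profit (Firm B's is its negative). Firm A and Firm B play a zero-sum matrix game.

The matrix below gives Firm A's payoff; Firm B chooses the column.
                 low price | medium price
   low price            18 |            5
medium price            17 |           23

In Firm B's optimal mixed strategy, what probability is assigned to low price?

Row minima are 5 and 17, so Firm A's maximin is 17; column maxima are 18 and 23, so Firm B's minimax is 18. These differ, so the equilibrium is in mixed strategies.
Let Firm B play low price with probability q. Firm A is indifferent when 18q + 5(1−q) = 17q + 23(1−q), giving q = 18/19.

18/19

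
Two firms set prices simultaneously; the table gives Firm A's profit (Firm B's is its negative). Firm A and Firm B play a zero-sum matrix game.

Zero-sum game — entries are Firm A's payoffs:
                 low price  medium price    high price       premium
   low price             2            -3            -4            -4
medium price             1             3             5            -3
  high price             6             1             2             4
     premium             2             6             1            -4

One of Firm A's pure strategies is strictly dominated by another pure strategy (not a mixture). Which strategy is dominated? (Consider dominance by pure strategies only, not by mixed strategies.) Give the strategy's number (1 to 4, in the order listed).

1

Compare low price with high price: 6 > 2, 1 > -3, 2 > -4, 4 > -4.
So high price strictly dominates low price for Firm A; low price is strictly dominated.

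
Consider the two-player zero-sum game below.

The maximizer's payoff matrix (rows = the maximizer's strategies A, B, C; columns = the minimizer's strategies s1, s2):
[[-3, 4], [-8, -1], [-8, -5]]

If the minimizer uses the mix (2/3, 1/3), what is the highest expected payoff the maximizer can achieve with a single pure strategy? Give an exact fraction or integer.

A: (-3)·(2/3) + (4)·(1/3) = -2/3.
B: (-8)·(2/3) + (-1)·(1/3) = -17/3.
C: (-8)·(2/3) + (-5)·(1/3) = -7.
The best pure response is A with expected payoff -2/3.

-2/3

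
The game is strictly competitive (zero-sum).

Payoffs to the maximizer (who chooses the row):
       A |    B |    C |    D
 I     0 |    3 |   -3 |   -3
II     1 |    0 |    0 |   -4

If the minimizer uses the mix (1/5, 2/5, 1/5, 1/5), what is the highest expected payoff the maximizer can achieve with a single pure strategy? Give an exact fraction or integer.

I: (0)·(1/5) + (3)·(2/5) + (-3)·(1/5) + (-3)·(1/5) = 0.
II: (1)·(1/5) + (0)·(2/5) + (0)·(1/5) + (-4)·(1/5) = -3/5.
The best pure response is I with expected payoff 0.

0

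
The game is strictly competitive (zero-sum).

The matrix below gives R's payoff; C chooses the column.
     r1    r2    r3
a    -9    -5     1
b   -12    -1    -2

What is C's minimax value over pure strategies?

The worst case (largest entry) in each column is r1: -9, r2: -1, r3: 1.
The best (smallest) of these is -9.

-9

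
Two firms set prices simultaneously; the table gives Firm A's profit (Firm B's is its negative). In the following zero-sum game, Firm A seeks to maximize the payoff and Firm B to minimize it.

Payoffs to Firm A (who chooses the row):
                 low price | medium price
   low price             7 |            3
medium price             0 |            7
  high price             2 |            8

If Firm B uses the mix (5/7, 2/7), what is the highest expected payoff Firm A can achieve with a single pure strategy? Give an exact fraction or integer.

41/7

low price: (7)·(5/7) + (3)·(2/7) = 41/7.
medium price: (0)·(5/7) + (7)·(2/7) = 2.
high price: (2)·(5/7) + (8)·(2/7) = 26/7.
The best pure response is low price with expected payoff 41/7.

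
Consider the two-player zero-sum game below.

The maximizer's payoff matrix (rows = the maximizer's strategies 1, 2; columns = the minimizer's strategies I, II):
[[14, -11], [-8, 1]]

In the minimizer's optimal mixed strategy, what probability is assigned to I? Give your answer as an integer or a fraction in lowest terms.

6/17

Row minima are -11 and -8, so the maximizer's maximin is -8; column maxima are 14 and 1, so the minimizer's minimax is 1. These differ, so the equilibrium is in mixed strategies.
Let the minimizer play I with probability q. The maximizer is indifferent when 14q − 11(1−q) = −8q + (1−q), giving q = 6/17.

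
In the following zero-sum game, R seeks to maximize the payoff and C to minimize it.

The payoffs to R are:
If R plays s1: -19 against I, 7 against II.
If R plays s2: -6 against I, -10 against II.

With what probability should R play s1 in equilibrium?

Row minima are -19 and -10, so R's maximin is -10; column maxima are -6 and 7, so C's minimax is -6. These differ, so the equilibrium is in mixed strategies.
Let R play s1 with probability p. C is indifferent when −19p − 6(1−p) = 7p − 10(1−p), giving p = 2/15.

2/15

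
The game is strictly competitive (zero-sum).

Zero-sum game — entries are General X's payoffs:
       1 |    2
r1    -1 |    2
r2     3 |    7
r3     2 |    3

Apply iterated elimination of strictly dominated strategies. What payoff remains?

3

Row r1 is strictly dominated by row r2 (3>-1, 7>2); eliminate r1.
Row r3 is strictly dominated by row r2 (3>2, 7>3); eliminate r3.
Column 2 is strictly dominated by 1 for General Y (3<7); eliminate 2.
Only (r2, 1) remains, with payoff 3.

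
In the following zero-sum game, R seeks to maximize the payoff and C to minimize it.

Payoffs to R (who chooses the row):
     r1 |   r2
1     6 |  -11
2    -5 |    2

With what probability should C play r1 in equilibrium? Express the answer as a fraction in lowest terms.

Row minima are -11 and -5, so R's maximin is -5; column maxima are 6 and 2, so C's minimax is 2. These differ, so the equilibrium is in mixed strategies.
Let C play r1 with probability q. R is indifferent when 6q − 11(1−q) = −5q + 2(1−q), giving q = 13/24.

13/24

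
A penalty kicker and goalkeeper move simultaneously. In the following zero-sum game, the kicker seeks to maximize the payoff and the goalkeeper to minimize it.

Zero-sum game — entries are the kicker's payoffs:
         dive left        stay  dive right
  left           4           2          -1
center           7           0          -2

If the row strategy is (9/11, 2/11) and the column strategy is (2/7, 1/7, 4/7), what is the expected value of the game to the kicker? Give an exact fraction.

Against (2/7, 1/7, 4/7), each row's expected payoff is left: 6/7; center: 6/7.
Taking the (9/11, 2/11)-weighted average: (9/11)·(6/7) + (2/11)·(6/7) = 6/7.

6/7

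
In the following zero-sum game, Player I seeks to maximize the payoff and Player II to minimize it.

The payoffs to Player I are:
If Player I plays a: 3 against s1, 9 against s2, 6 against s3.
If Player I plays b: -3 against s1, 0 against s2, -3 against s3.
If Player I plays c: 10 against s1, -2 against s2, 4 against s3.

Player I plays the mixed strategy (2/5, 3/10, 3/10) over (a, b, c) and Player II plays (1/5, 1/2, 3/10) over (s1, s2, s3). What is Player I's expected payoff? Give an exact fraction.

297/100

Against (1/5, 1/2, 3/10), each row's expected payoff is a: 69/10; b: -3/2; c: 11/5.
Taking the (2/5, 3/10, 3/10)-weighted average: (2/5)·(69/10) + (3/10)·(-3/2) + (3/10)·(11/5) = 297/100.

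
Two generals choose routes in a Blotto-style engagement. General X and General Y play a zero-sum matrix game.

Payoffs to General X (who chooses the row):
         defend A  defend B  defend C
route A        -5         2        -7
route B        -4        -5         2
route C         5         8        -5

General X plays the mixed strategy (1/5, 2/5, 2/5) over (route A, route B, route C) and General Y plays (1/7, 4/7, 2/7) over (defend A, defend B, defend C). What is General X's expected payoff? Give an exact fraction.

3/35

Against (1/7, 4/7, 2/7), each row's expected payoff is route A: -11/7; route B: -20/7; route C: 27/7.
Taking the (1/5, 2/5, 2/5)-weighted average: (1/5)·(-11/7) + (2/5)·(-20/7) + (2/5)·(27/7) = 3/35.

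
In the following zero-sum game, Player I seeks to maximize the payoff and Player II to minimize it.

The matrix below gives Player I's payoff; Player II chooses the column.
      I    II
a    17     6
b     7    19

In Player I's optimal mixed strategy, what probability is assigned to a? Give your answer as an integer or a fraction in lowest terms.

12/23

Row minima are 6 and 7, so Player I's maximin is 7; column maxima are 17 and 19, so Player II's minimax is 17. These differ, so the equilibrium is in mixed strategies.
Let Player I play a with probability p. Player II is indifferent when 17p + 7(1−p) = 6p + 19(1−p), giving p = 12/23.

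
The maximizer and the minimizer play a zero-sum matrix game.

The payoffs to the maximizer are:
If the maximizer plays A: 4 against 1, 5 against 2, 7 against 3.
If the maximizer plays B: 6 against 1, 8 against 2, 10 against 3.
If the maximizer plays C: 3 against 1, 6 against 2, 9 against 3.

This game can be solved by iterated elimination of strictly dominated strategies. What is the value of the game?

6

Column 2 is strictly dominated by 1 for the minimizer (4<5, 6<8, 3<6); eliminate 2.
Row C is strictly dominated by row B (6>3, 10>9); eliminate C.
Row A is strictly dominated by row B (6>4, 10>7); eliminate A.
Column 3 is strictly dominated by 1 for the minimizer (6<10); eliminate 3.
Only (B, 1) remains, with payoff 6.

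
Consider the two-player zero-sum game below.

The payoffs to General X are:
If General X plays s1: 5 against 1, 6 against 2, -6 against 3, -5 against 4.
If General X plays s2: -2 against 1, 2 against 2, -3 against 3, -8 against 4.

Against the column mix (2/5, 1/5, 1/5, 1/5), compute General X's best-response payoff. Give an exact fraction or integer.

1

s1: (5)·(2/5) + (6)·(1/5) + (-6)·(1/5) + (-5)·(1/5) = 1.
s2: (-2)·(2/5) + (2)·(1/5) + (-3)·(1/5) + (-8)·(1/5) = -13/5.
The best pure response is s1 with expected payoff 1.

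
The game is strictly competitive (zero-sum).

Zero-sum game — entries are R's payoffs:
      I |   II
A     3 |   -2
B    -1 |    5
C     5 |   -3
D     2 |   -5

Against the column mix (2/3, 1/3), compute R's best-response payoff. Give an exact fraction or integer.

7/3

A: (3)·(2/3) + (-2)·(1/3) = 4/3.
B: (-1)·(2/3) + (5)·(1/3) = 1.
C: (5)·(2/3) + (-3)·(1/3) = 7/3.
D: (2)·(2/3) + (-5)·(1/3) = -1/3.
The best pure response is C with expected payoff 7/3.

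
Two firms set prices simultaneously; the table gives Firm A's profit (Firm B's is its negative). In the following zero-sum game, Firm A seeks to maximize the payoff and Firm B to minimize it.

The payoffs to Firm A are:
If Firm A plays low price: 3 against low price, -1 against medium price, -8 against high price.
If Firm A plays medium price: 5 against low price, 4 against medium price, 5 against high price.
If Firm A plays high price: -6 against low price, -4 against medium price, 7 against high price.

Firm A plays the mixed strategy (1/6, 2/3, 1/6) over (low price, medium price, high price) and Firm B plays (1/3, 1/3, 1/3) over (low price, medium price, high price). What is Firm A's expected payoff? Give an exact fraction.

Against (1/3, 1/3, 1/3), each row's expected payoff is low price: -2; medium price: 14/3; high price: -1.
Taking the (1/6, 2/3, 1/6)-weighted average: (1/6)·(-2) + (2/3)·(14/3) + (1/6)·(-1) = 47/18.

47/18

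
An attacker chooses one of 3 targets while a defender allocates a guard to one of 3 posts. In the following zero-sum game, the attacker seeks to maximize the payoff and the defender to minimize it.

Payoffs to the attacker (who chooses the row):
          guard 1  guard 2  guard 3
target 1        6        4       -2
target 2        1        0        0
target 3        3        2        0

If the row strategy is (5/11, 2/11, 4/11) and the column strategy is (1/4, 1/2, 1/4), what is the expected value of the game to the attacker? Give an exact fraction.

Against (1/4, 1/2, 1/4), each row's expected payoff is target 1: 3; target 2: 1/4; target 3: 7/4.
Taking the (5/11, 2/11, 4/11)-weighted average: (5/11)·(3) + (2/11)·(1/4) + (4/11)·(7/4) = 45/22.

45/22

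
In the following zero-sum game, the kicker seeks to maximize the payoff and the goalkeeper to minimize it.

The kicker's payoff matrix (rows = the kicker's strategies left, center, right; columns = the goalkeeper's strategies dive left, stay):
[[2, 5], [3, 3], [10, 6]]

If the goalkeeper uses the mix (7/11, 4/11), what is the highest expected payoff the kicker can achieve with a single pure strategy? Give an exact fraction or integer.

left: (2)·(7/11) + (5)·(4/11) = 34/11.
center: (3)·(7/11) + (3)·(4/11) = 3.
right: (10)·(7/11) + (6)·(4/11) = 94/11.
The best pure response is right with expected payoff 94/11.

94/11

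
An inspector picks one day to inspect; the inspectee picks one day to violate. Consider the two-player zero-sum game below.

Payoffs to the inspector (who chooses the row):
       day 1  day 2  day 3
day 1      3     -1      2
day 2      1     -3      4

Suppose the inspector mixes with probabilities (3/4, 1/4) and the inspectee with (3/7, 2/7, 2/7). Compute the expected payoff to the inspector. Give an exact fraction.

Against (3/7, 2/7, 2/7), each row's expected payoff is day 1: 11/7; day 2: 5/7.
Taking the (3/4, 1/4)-weighted average: (3/4)·(11/7) + (1/4)·(5/7) = 19/14.

19/14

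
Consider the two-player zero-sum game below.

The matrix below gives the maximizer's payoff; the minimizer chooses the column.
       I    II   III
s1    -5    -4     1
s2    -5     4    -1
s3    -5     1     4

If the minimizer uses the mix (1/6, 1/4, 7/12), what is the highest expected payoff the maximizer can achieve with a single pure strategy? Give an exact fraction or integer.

7/4

s1: (-5)·(1/6) + (-4)·(1/4) + (1)·(7/12) = -5/4.
s2: (-5)·(1/6) + (4)·(1/4) + (-1)·(7/12) = -5/12.
s3: (-5)·(1/6) + (1)·(1/4) + (4)·(7/12) = 7/4.
The best pure response is s3 with expected payoff 7/4.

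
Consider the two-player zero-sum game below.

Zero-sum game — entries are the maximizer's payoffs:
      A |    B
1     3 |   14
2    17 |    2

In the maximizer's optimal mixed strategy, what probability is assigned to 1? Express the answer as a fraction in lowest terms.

Row minima are 3 and 2, so the maximizer's maximin is 3; column maxima are 17 and 14, so the minimizer's minimax is 14. These differ, so the equilibrium is in mixed strategies.
Let the maximizer play 1 with probability p. The minimizer is indifferent when 3p + 17(1−p) = 14p + 2(1−p), giving p = 15/26.

15/26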